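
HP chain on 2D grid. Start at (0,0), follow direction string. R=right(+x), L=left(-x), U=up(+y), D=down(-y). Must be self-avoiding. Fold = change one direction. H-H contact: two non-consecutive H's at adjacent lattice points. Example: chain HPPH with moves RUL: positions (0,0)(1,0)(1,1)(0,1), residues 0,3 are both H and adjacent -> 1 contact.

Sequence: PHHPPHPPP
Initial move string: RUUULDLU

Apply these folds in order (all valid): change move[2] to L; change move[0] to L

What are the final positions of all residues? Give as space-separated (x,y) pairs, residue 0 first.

Answer: (0,0) (-1,0) (-1,1) (-2,1) (-2,2) (-3,2) (-3,1) (-4,1) (-4,2)

Derivation:
Initial moves: RUUULDLU
Fold: move[2]->L => RULULDLU (positions: [(0, 0), (1, 0), (1, 1), (0, 1), (0, 2), (-1, 2), (-1, 1), (-2, 1), (-2, 2)])
Fold: move[0]->L => LULULDLU (positions: [(0, 0), (-1, 0), (-1, 1), (-2, 1), (-2, 2), (-3, 2), (-3, 1), (-4, 1), (-4, 2)])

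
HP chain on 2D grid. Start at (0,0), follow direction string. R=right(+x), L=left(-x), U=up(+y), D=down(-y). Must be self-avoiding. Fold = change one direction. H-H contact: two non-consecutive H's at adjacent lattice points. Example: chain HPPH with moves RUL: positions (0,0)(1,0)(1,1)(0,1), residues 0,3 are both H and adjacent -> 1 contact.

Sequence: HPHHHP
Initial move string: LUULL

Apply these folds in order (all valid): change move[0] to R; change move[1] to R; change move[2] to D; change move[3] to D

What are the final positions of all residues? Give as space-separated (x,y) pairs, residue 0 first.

Answer: (0,0) (1,0) (2,0) (2,-1) (2,-2) (1,-2)

Derivation:
Initial moves: LUULL
Fold: move[0]->R => RUULL (positions: [(0, 0), (1, 0), (1, 1), (1, 2), (0, 2), (-1, 2)])
Fold: move[1]->R => RRULL (positions: [(0, 0), (1, 0), (2, 0), (2, 1), (1, 1), (0, 1)])
Fold: move[2]->D => RRDLL (positions: [(0, 0), (1, 0), (2, 0), (2, -1), (1, -1), (0, -1)])
Fold: move[3]->D => RRDDL (positions: [(0, 0), (1, 0), (2, 0), (2, -1), (2, -2), (1, -2)])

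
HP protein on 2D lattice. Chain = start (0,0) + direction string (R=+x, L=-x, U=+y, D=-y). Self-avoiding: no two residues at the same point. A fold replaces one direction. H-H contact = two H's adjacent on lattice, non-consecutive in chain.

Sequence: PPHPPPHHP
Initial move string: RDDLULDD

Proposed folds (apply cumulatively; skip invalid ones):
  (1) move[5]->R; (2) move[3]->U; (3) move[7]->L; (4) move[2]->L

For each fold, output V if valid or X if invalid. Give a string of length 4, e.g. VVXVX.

Initial: RDDLULDD -> [(0, 0), (1, 0), (1, -1), (1, -2), (0, -2), (0, -1), (-1, -1), (-1, -2), (-1, -3)]
Fold 1: move[5]->R => RDDLURDD INVALID (collision), skipped
Fold 2: move[3]->U => RDDUULDD INVALID (collision), skipped
Fold 3: move[7]->L => RDDLULDL VALID
Fold 4: move[2]->L => RDLLULDL VALID

Answer: XXVV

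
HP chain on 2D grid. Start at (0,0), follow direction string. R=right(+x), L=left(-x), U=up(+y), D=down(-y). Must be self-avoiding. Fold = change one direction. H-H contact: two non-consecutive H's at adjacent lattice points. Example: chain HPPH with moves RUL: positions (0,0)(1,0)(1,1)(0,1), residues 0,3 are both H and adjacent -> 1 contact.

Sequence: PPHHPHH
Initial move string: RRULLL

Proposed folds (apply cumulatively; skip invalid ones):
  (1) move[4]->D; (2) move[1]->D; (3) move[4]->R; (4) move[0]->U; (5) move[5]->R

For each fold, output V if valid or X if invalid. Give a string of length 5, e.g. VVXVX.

Initial: RRULLL -> [(0, 0), (1, 0), (2, 0), (2, 1), (1, 1), (0, 1), (-1, 1)]
Fold 1: move[4]->D => RRULDL INVALID (collision), skipped
Fold 2: move[1]->D => RDULLL INVALID (collision), skipped
Fold 3: move[4]->R => RRULRL INVALID (collision), skipped
Fold 4: move[0]->U => URULLL VALID
Fold 5: move[5]->R => URULLR INVALID (collision), skipped

Answer: XXXVX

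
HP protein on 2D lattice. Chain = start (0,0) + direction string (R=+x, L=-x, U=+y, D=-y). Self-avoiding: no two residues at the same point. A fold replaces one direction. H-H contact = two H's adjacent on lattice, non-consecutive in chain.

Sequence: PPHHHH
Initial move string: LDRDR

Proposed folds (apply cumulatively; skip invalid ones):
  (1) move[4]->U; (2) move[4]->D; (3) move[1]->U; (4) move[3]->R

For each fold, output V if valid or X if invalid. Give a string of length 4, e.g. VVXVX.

Initial: LDRDR -> [(0, 0), (-1, 0), (-1, -1), (0, -1), (0, -2), (1, -2)]
Fold 1: move[4]->U => LDRDU INVALID (collision), skipped
Fold 2: move[4]->D => LDRDD VALID
Fold 3: move[1]->U => LURDD INVALID (collision), skipped
Fold 4: move[3]->R => LDRRD VALID

Answer: XVXV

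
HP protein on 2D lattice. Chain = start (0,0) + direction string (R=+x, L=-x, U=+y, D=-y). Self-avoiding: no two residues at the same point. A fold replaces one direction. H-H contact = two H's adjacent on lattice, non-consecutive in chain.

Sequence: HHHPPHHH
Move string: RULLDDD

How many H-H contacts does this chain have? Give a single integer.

Answer: 1

Derivation:
Positions: [(0, 0), (1, 0), (1, 1), (0, 1), (-1, 1), (-1, 0), (-1, -1), (-1, -2)]
H-H contact: residue 0 @(0,0) - residue 5 @(-1, 0)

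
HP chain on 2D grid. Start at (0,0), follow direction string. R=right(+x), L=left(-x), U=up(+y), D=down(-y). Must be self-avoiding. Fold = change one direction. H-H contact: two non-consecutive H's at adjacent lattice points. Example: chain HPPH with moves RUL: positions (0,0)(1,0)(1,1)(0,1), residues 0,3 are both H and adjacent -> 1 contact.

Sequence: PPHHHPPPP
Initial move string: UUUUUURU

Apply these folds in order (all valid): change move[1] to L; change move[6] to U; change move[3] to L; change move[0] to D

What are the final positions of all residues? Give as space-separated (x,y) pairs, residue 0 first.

Answer: (0,0) (0,-1) (-1,-1) (-1,0) (-2,0) (-2,1) (-2,2) (-2,3) (-2,4)

Derivation:
Initial moves: UUUUUURU
Fold: move[1]->L => ULUUUURU (positions: [(0, 0), (0, 1), (-1, 1), (-1, 2), (-1, 3), (-1, 4), (-1, 5), (0, 5), (0, 6)])
Fold: move[6]->U => ULUUUUUU (positions: [(0, 0), (0, 1), (-1, 1), (-1, 2), (-1, 3), (-1, 4), (-1, 5), (-1, 6), (-1, 7)])
Fold: move[3]->L => ULULUUUU (positions: [(0, 0), (0, 1), (-1, 1), (-1, 2), (-2, 2), (-2, 3), (-2, 4), (-2, 5), (-2, 6)])
Fold: move[0]->D => DLULUUUU (positions: [(0, 0), (0, -1), (-1, -1), (-1, 0), (-2, 0), (-2, 1), (-2, 2), (-2, 3), (-2, 4)])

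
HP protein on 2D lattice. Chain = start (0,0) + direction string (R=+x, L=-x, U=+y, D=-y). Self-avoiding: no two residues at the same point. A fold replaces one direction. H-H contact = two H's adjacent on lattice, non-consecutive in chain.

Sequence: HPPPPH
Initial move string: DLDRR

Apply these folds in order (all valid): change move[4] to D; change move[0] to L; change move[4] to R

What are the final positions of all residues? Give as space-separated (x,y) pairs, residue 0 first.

Answer: (0,0) (-1,0) (-2,0) (-2,-1) (-1,-1) (0,-1)

Derivation:
Initial moves: DLDRR
Fold: move[4]->D => DLDRD (positions: [(0, 0), (0, -1), (-1, -1), (-1, -2), (0, -2), (0, -3)])
Fold: move[0]->L => LLDRD (positions: [(0, 0), (-1, 0), (-2, 0), (-2, -1), (-1, -1), (-1, -2)])
Fold: move[4]->R => LLDRR (positions: [(0, 0), (-1, 0), (-2, 0), (-2, -1), (-1, -1), (0, -1)])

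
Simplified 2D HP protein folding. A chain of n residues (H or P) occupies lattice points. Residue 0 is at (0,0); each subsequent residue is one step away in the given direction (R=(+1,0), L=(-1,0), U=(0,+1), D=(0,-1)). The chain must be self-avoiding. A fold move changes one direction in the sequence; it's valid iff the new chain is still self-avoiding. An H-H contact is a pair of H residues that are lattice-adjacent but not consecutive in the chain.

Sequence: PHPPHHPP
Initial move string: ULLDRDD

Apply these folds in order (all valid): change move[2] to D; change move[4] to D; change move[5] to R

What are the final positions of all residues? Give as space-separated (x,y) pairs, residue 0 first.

Initial moves: ULLDRDD
Fold: move[2]->D => ULDDRDD (positions: [(0, 0), (0, 1), (-1, 1), (-1, 0), (-1, -1), (0, -1), (0, -2), (0, -3)])
Fold: move[4]->D => ULDDDDD (positions: [(0, 0), (0, 1), (-1, 1), (-1, 0), (-1, -1), (-1, -2), (-1, -3), (-1, -4)])
Fold: move[5]->R => ULDDDRD (positions: [(0, 0), (0, 1), (-1, 1), (-1, 0), (-1, -1), (-1, -2), (0, -2), (0, -3)])

Answer: (0,0) (0,1) (-1,1) (-1,0) (-1,-1) (-1,-2) (0,-2) (0,-3)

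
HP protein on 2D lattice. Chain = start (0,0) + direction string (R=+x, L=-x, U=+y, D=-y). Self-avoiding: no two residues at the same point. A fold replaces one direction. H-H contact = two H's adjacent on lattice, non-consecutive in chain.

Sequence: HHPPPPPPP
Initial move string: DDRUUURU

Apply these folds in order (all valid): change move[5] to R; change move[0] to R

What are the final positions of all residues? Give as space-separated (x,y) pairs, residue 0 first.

Initial moves: DDRUUURU
Fold: move[5]->R => DDRUURRU (positions: [(0, 0), (0, -1), (0, -2), (1, -2), (1, -1), (1, 0), (2, 0), (3, 0), (3, 1)])
Fold: move[0]->R => RDRUURRU (positions: [(0, 0), (1, 0), (1, -1), (2, -1), (2, 0), (2, 1), (3, 1), (4, 1), (4, 2)])

Answer: (0,0) (1,0) (1,-1) (2,-1) (2,0) (2,1) (3,1) (4,1) (4,2)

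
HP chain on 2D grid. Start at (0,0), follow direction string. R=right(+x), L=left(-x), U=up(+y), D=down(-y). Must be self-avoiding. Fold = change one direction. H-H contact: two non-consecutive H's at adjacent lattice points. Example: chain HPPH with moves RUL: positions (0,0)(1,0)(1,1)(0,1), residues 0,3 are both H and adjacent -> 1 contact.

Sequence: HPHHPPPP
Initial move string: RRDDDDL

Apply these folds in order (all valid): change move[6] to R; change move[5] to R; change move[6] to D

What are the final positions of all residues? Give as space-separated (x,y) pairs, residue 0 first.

Initial moves: RRDDDDL
Fold: move[6]->R => RRDDDDR (positions: [(0, 0), (1, 0), (2, 0), (2, -1), (2, -2), (2, -3), (2, -4), (3, -4)])
Fold: move[5]->R => RRDDDRR (positions: [(0, 0), (1, 0), (2, 0), (2, -1), (2, -2), (2, -3), (3, -3), (4, -3)])
Fold: move[6]->D => RRDDDRD (positions: [(0, 0), (1, 0), (2, 0), (2, -1), (2, -2), (2, -3), (3, -3), (3, -4)])

Answer: (0,0) (1,0) (2,0) (2,-1) (2,-2) (2,-3) (3,-3) (3,-4)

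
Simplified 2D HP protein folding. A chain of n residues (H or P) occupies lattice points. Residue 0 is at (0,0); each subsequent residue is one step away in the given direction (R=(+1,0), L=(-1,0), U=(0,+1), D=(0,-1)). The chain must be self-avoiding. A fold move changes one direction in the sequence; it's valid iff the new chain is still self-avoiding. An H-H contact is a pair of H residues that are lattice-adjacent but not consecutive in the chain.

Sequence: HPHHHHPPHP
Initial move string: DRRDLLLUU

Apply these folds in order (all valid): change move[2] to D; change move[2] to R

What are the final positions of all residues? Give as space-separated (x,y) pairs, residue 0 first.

Initial moves: DRRDLLLUU
Fold: move[2]->D => DRDDLLLUU (positions: [(0, 0), (0, -1), (1, -1), (1, -2), (1, -3), (0, -3), (-1, -3), (-2, -3), (-2, -2), (-2, -1)])
Fold: move[2]->R => DRRDLLLUU (positions: [(0, 0), (0, -1), (1, -1), (2, -1), (2, -2), (1, -2), (0, -2), (-1, -2), (-1, -1), (-1, 0)])

Answer: (0,0) (0,-1) (1,-1) (2,-1) (2,-2) (1,-2) (0,-2) (-1,-2) (-1,-1) (-1,0)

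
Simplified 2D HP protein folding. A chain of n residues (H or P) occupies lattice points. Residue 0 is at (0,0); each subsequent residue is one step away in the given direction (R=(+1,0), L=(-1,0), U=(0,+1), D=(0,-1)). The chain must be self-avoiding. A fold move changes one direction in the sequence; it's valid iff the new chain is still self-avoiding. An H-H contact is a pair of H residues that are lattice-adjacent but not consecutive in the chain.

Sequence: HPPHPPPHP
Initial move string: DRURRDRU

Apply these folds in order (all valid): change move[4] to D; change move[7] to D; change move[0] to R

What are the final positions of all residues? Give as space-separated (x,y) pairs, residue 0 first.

Answer: (0,0) (1,0) (2,0) (2,1) (3,1) (3,0) (3,-1) (4,-1) (4,-2)

Derivation:
Initial moves: DRURRDRU
Fold: move[4]->D => DRURDDRU (positions: [(0, 0), (0, -1), (1, -1), (1, 0), (2, 0), (2, -1), (2, -2), (3, -2), (3, -1)])
Fold: move[7]->D => DRURDDRD (positions: [(0, 0), (0, -1), (1, -1), (1, 0), (2, 0), (2, -1), (2, -2), (3, -2), (3, -3)])
Fold: move[0]->R => RRURDDRD (positions: [(0, 0), (1, 0), (2, 0), (2, 1), (3, 1), (3, 0), (3, -1), (4, -1), (4, -2)])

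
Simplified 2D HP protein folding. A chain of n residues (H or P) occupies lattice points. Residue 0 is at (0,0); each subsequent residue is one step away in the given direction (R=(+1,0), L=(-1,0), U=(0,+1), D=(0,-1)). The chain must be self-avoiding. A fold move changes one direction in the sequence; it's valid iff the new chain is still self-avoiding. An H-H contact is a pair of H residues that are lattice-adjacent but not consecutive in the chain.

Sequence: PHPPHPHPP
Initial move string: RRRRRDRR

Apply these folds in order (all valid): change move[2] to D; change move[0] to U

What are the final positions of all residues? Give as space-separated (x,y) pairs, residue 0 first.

Initial moves: RRRRRDRR
Fold: move[2]->D => RRDRRDRR (positions: [(0, 0), (1, 0), (2, 0), (2, -1), (3, -1), (4, -1), (4, -2), (5, -2), (6, -2)])
Fold: move[0]->U => URDRRDRR (positions: [(0, 0), (0, 1), (1, 1), (1, 0), (2, 0), (3, 0), (3, -1), (4, -1), (5, -1)])

Answer: (0,0) (0,1) (1,1) (1,0) (2,0) (3,0) (3,-1) (4,-1) (5,-1)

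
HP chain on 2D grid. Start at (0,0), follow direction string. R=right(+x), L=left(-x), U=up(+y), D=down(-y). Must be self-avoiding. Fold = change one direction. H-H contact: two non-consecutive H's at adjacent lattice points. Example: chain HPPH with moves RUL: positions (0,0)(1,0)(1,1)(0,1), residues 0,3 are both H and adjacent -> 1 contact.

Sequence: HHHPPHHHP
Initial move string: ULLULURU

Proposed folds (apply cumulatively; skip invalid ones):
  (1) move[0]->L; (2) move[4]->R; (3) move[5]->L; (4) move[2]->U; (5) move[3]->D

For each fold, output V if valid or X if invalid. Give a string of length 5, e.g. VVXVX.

Initial: ULLULURU -> [(0, 0), (0, 1), (-1, 1), (-2, 1), (-2, 2), (-3, 2), (-3, 3), (-2, 3), (-2, 4)]
Fold 1: move[0]->L => LLLULURU VALID
Fold 2: move[4]->R => LLLURURU VALID
Fold 3: move[5]->L => LLLURLRU INVALID (collision), skipped
Fold 4: move[2]->U => LLUURURU VALID
Fold 5: move[3]->D => LLUDRURU INVALID (collision), skipped

Answer: VVXVX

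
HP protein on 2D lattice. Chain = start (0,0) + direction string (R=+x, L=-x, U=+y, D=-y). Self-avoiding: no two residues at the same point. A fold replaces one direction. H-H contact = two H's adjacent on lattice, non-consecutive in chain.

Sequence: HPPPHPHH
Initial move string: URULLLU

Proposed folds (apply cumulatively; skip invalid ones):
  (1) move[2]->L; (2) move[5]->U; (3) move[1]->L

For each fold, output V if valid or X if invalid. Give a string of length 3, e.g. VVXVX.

Initial: URULLLU -> [(0, 0), (0, 1), (1, 1), (1, 2), (0, 2), (-1, 2), (-2, 2), (-2, 3)]
Fold 1: move[2]->L => URLLLLU INVALID (collision), skipped
Fold 2: move[5]->U => URULLUU VALID
Fold 3: move[1]->L => ULULLUU VALID

Answer: XVV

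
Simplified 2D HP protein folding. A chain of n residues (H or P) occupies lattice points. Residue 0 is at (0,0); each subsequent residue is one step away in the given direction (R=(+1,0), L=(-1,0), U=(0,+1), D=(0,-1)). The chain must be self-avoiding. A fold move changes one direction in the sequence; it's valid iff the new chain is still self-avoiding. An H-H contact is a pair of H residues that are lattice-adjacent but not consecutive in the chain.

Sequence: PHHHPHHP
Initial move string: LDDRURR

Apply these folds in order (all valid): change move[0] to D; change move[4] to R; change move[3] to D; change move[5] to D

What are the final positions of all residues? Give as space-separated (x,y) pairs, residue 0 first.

Initial moves: LDDRURR
Fold: move[0]->D => DDDRURR (positions: [(0, 0), (0, -1), (0, -2), (0, -3), (1, -3), (1, -2), (2, -2), (3, -2)])
Fold: move[4]->R => DDDRRRR (positions: [(0, 0), (0, -1), (0, -2), (0, -3), (1, -3), (2, -3), (3, -3), (4, -3)])
Fold: move[3]->D => DDDDRRR (positions: [(0, 0), (0, -1), (0, -2), (0, -3), (0, -4), (1, -4), (2, -4), (3, -4)])
Fold: move[5]->D => DDDDRDR (positions: [(0, 0), (0, -1), (0, -2), (0, -3), (0, -4), (1, -4), (1, -5), (2, -5)])

Answer: (0,0) (0,-1) (0,-2) (0,-3) (0,-4) (1,-4) (1,-5) (2,-5)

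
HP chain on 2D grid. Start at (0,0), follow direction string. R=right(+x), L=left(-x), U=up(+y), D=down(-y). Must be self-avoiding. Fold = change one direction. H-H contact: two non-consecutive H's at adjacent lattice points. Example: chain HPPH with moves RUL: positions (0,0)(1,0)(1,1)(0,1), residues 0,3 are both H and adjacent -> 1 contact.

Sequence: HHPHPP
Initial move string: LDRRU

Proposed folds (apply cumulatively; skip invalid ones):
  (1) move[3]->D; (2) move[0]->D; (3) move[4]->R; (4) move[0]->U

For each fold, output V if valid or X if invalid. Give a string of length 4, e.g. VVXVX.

Answer: XVVX

Derivation:
Initial: LDRRU -> [(0, 0), (-1, 0), (-1, -1), (0, -1), (1, -1), (1, 0)]
Fold 1: move[3]->D => LDRDU INVALID (collision), skipped
Fold 2: move[0]->D => DDRRU VALID
Fold 3: move[4]->R => DDRRR VALID
Fold 4: move[0]->U => UDRRR INVALID (collision), skipped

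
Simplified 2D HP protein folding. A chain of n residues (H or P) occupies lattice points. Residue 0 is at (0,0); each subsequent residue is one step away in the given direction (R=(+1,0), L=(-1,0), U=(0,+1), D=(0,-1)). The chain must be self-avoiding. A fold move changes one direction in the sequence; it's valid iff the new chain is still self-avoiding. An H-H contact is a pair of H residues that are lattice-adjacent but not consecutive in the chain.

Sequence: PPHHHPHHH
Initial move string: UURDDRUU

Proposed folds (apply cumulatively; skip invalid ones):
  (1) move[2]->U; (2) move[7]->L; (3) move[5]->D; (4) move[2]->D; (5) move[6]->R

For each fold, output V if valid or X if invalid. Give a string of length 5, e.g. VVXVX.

Answer: XXXXV

Derivation:
Initial: UURDDRUU -> [(0, 0), (0, 1), (0, 2), (1, 2), (1, 1), (1, 0), (2, 0), (2, 1), (2, 2)]
Fold 1: move[2]->U => UUUDDRUU INVALID (collision), skipped
Fold 2: move[7]->L => UURDDRUL INVALID (collision), skipped
Fold 3: move[5]->D => UURDDDUU INVALID (collision), skipped
Fold 4: move[2]->D => UUDDDRUU INVALID (collision), skipped
Fold 5: move[6]->R => UURDDRRU VALID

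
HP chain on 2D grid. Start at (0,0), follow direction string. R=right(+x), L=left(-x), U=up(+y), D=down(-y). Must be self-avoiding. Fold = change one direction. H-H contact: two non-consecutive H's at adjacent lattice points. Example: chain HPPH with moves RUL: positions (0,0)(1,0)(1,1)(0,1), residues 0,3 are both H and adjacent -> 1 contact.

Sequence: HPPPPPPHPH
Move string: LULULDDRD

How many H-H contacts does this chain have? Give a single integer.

Answer: 0

Derivation:
Positions: [(0, 0), (-1, 0), (-1, 1), (-2, 1), (-2, 2), (-3, 2), (-3, 1), (-3, 0), (-2, 0), (-2, -1)]
No H-H contacts found.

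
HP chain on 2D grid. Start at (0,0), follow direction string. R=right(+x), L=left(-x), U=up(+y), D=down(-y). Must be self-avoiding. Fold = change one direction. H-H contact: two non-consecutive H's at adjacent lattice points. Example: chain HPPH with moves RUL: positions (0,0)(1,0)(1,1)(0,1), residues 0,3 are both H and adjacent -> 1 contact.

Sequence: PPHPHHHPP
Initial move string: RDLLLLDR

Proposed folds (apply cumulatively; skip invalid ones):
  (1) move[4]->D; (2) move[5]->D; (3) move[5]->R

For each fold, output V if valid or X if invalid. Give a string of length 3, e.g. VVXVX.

Initial: RDLLLLDR -> [(0, 0), (1, 0), (1, -1), (0, -1), (-1, -1), (-2, -1), (-3, -1), (-3, -2), (-2, -2)]
Fold 1: move[4]->D => RDLLDLDR VALID
Fold 2: move[5]->D => RDLLDDDR VALID
Fold 3: move[5]->R => RDLLDRDR VALID

Answer: VVV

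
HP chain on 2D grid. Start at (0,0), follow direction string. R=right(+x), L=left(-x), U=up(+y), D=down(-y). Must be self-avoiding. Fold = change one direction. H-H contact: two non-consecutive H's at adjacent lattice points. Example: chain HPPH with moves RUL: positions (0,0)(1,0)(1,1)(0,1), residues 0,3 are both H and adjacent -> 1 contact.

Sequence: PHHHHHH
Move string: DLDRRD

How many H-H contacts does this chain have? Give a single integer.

Answer: 1

Derivation:
Positions: [(0, 0), (0, -1), (-1, -1), (-1, -2), (0, -2), (1, -2), (1, -3)]
H-H contact: residue 1 @(0,-1) - residue 4 @(0, -2)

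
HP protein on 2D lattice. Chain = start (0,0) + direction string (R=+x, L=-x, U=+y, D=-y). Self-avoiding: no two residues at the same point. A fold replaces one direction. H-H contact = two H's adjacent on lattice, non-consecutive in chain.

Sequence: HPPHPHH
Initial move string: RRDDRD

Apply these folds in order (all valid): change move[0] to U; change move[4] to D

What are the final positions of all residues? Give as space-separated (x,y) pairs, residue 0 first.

Initial moves: RRDDRD
Fold: move[0]->U => URDDRD (positions: [(0, 0), (0, 1), (1, 1), (1, 0), (1, -1), (2, -1), (2, -2)])
Fold: move[4]->D => URDDDD (positions: [(0, 0), (0, 1), (1, 1), (1, 0), (1, -1), (1, -2), (1, -3)])

Answer: (0,0) (0,1) (1,1) (1,0) (1,-1) (1,-2) (1,-3)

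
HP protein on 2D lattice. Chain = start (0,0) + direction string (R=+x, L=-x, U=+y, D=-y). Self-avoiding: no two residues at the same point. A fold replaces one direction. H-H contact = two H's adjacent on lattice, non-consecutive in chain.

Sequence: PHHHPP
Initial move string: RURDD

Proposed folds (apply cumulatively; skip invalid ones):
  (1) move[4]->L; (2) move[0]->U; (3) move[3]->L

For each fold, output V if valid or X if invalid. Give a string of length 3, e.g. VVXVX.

Initial: RURDD -> [(0, 0), (1, 0), (1, 1), (2, 1), (2, 0), (2, -1)]
Fold 1: move[4]->L => RURDL INVALID (collision), skipped
Fold 2: move[0]->U => UURDD VALID
Fold 3: move[3]->L => UURLD INVALID (collision), skipped

Answer: XVX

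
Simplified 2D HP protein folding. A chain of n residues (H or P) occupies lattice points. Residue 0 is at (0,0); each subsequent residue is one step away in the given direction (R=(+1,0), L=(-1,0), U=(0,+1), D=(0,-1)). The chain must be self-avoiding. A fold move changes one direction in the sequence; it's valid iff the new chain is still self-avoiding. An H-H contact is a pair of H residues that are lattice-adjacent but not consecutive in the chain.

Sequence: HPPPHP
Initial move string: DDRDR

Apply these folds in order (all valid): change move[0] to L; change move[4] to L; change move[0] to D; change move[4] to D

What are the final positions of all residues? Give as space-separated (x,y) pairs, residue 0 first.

Initial moves: DDRDR
Fold: move[0]->L => LDRDR (positions: [(0, 0), (-1, 0), (-1, -1), (0, -1), (0, -2), (1, -2)])
Fold: move[4]->L => LDRDL (positions: [(0, 0), (-1, 0), (-1, -1), (0, -1), (0, -2), (-1, -2)])
Fold: move[0]->D => DDRDL (positions: [(0, 0), (0, -1), (0, -2), (1, -2), (1, -3), (0, -3)])
Fold: move[4]->D => DDRDD (positions: [(0, 0), (0, -1), (0, -2), (1, -2), (1, -3), (1, -4)])

Answer: (0,0) (0,-1) (0,-2) (1,-2) (1,-3) (1,-4)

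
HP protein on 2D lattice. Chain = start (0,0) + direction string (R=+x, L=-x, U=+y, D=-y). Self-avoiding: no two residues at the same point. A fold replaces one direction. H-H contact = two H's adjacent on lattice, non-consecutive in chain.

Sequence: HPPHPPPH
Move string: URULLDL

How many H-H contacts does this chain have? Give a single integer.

Positions: [(0, 0), (0, 1), (1, 1), (1, 2), (0, 2), (-1, 2), (-1, 1), (-2, 1)]
No H-H contacts found.

Answer: 0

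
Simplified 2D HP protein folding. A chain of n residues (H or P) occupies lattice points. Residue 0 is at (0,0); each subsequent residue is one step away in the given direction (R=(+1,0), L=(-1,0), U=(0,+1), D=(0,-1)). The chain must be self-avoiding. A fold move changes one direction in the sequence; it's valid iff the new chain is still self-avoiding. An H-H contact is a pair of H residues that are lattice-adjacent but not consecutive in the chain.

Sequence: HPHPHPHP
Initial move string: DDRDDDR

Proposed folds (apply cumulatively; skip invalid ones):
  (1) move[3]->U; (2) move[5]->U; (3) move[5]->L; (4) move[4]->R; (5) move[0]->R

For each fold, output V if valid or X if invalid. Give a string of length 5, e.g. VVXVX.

Initial: DDRDDDR -> [(0, 0), (0, -1), (0, -2), (1, -2), (1, -3), (1, -4), (1, -5), (2, -5)]
Fold 1: move[3]->U => DDRUDDR INVALID (collision), skipped
Fold 2: move[5]->U => DDRDDUR INVALID (collision), skipped
Fold 3: move[5]->L => DDRDDLR INVALID (collision), skipped
Fold 4: move[4]->R => DDRDRDR VALID
Fold 5: move[0]->R => RDRDRDR VALID

Answer: XXXVV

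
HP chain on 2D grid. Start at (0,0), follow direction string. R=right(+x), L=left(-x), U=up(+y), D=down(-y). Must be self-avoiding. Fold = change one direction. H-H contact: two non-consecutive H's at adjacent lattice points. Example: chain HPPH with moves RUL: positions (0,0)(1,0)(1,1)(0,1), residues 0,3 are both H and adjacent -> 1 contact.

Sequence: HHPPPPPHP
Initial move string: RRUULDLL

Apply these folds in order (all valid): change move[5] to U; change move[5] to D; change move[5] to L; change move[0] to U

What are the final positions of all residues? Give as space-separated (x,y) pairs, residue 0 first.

Initial moves: RRUULDLL
Fold: move[5]->U => RRUULULL (positions: [(0, 0), (1, 0), (2, 0), (2, 1), (2, 2), (1, 2), (1, 3), (0, 3), (-1, 3)])
Fold: move[5]->D => RRUULDLL (positions: [(0, 0), (1, 0), (2, 0), (2, 1), (2, 2), (1, 2), (1, 1), (0, 1), (-1, 1)])
Fold: move[5]->L => RRUULLLL (positions: [(0, 0), (1, 0), (2, 0), (2, 1), (2, 2), (1, 2), (0, 2), (-1, 2), (-2, 2)])
Fold: move[0]->U => URUULLLL (positions: [(0, 0), (0, 1), (1, 1), (1, 2), (1, 3), (0, 3), (-1, 3), (-2, 3), (-3, 3)])

Answer: (0,0) (0,1) (1,1) (1,2) (1,3) (0,3) (-1,3) (-2,3) (-3,3)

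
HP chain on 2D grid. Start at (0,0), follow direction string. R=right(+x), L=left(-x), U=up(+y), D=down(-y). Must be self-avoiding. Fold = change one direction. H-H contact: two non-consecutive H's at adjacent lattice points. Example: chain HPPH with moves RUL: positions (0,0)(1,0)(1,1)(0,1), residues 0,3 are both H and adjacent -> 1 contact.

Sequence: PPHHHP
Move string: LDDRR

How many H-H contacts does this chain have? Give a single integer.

Answer: 0

Derivation:
Positions: [(0, 0), (-1, 0), (-1, -1), (-1, -2), (0, -2), (1, -2)]
No H-H contacts found.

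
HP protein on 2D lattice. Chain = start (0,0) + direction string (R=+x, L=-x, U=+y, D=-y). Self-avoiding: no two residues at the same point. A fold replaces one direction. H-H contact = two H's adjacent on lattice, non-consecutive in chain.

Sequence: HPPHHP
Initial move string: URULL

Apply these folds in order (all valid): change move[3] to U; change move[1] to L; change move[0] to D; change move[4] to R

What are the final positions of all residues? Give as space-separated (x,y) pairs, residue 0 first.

Answer: (0,0) (0,-1) (-1,-1) (-1,0) (-1,1) (0,1)

Derivation:
Initial moves: URULL
Fold: move[3]->U => URUUL (positions: [(0, 0), (0, 1), (1, 1), (1, 2), (1, 3), (0, 3)])
Fold: move[1]->L => ULUUL (positions: [(0, 0), (0, 1), (-1, 1), (-1, 2), (-1, 3), (-2, 3)])
Fold: move[0]->D => DLUUL (positions: [(0, 0), (0, -1), (-1, -1), (-1, 0), (-1, 1), (-2, 1)])
Fold: move[4]->R => DLUUR (positions: [(0, 0), (0, -1), (-1, -1), (-1, 0), (-1, 1), (0, 1)])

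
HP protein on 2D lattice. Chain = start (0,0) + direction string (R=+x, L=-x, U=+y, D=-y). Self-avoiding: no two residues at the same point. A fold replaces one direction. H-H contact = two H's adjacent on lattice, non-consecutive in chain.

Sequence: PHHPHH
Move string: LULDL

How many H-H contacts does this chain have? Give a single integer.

Answer: 1

Derivation:
Positions: [(0, 0), (-1, 0), (-1, 1), (-2, 1), (-2, 0), (-3, 0)]
H-H contact: residue 1 @(-1,0) - residue 4 @(-2, 0)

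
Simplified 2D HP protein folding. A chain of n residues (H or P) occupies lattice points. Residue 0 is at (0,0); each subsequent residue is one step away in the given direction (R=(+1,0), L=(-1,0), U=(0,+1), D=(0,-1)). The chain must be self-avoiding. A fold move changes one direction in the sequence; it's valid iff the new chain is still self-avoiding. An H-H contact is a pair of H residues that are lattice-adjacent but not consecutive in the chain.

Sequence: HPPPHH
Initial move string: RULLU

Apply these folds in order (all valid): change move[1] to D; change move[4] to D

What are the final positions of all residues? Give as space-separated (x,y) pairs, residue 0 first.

Answer: (0,0) (1,0) (1,-1) (0,-1) (-1,-1) (-1,-2)

Derivation:
Initial moves: RULLU
Fold: move[1]->D => RDLLU (positions: [(0, 0), (1, 0), (1, -1), (0, -1), (-1, -1), (-1, 0)])
Fold: move[4]->D => RDLLD (positions: [(0, 0), (1, 0), (1, -1), (0, -1), (-1, -1), (-1, -2)])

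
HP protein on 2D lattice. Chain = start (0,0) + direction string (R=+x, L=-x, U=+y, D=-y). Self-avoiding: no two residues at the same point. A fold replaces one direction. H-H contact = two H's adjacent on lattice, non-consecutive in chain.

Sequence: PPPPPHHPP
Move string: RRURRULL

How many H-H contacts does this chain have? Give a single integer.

Answer: 0

Derivation:
Positions: [(0, 0), (1, 0), (2, 0), (2, 1), (3, 1), (4, 1), (4, 2), (3, 2), (2, 2)]
No H-H contacts found.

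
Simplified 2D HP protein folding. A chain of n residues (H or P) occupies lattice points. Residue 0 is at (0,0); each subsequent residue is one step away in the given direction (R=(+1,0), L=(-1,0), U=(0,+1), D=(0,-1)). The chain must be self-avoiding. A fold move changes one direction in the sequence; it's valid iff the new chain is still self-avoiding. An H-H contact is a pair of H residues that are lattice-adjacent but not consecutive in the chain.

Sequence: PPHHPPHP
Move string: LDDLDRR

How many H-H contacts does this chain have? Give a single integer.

Positions: [(0, 0), (-1, 0), (-1, -1), (-1, -2), (-2, -2), (-2, -3), (-1, -3), (0, -3)]
H-H contact: residue 3 @(-1,-2) - residue 6 @(-1, -3)

Answer: 1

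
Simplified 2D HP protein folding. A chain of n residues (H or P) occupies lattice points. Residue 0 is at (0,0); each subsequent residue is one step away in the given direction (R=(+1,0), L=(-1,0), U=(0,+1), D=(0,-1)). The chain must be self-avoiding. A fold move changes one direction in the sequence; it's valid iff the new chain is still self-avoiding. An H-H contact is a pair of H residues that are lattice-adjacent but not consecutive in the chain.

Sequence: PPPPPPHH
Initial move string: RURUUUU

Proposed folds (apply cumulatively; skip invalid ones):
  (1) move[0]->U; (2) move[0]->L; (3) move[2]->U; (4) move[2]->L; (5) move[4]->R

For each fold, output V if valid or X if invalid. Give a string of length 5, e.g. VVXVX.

Answer: VVVVV

Derivation:
Initial: RURUUUU -> [(0, 0), (1, 0), (1, 1), (2, 1), (2, 2), (2, 3), (2, 4), (2, 5)]
Fold 1: move[0]->U => UURUUUU VALID
Fold 2: move[0]->L => LURUUUU VALID
Fold 3: move[2]->U => LUUUUUU VALID
Fold 4: move[2]->L => LULUUUU VALID
Fold 5: move[4]->R => LULURUU VALID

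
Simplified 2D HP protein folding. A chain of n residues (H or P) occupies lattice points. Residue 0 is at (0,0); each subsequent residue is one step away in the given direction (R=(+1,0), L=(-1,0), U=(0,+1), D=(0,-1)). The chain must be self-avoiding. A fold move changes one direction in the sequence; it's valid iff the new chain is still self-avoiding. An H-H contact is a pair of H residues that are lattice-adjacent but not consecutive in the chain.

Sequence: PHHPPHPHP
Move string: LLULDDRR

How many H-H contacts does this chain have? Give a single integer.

Positions: [(0, 0), (-1, 0), (-2, 0), (-2, 1), (-3, 1), (-3, 0), (-3, -1), (-2, -1), (-1, -1)]
H-H contact: residue 2 @(-2,0) - residue 5 @(-3, 0)
H-H contact: residue 2 @(-2,0) - residue 7 @(-2, -1)

Answer: 2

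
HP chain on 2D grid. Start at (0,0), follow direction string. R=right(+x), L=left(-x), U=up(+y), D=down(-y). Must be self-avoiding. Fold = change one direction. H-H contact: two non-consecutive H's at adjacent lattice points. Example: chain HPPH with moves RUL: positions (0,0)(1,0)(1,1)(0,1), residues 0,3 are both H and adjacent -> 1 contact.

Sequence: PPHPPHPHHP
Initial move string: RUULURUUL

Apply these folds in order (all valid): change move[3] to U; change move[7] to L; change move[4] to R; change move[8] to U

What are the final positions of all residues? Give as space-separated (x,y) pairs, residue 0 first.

Initial moves: RUULURUUL
Fold: move[3]->U => RUUUURUUL (positions: [(0, 0), (1, 0), (1, 1), (1, 2), (1, 3), (1, 4), (2, 4), (2, 5), (2, 6), (1, 6)])
Fold: move[7]->L => RUUUURULL (positions: [(0, 0), (1, 0), (1, 1), (1, 2), (1, 3), (1, 4), (2, 4), (2, 5), (1, 5), (0, 5)])
Fold: move[4]->R => RUUURRULL (positions: [(0, 0), (1, 0), (1, 1), (1, 2), (1, 3), (2, 3), (3, 3), (3, 4), (2, 4), (1, 4)])
Fold: move[8]->U => RUUURRULU (positions: [(0, 0), (1, 0), (1, 1), (1, 2), (1, 3), (2, 3), (3, 3), (3, 4), (2, 4), (2, 5)])

Answer: (0,0) (1,0) (1,1) (1,2) (1,3) (2,3) (3,3) (3,4) (2,4) (2,5)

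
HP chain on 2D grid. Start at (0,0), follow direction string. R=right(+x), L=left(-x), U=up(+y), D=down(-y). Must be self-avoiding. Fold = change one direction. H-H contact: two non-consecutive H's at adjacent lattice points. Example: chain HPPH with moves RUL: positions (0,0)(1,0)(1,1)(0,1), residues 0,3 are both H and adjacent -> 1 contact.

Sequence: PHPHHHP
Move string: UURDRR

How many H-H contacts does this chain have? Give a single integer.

Answer: 1

Derivation:
Positions: [(0, 0), (0, 1), (0, 2), (1, 2), (1, 1), (2, 1), (3, 1)]
H-H contact: residue 1 @(0,1) - residue 4 @(1, 1)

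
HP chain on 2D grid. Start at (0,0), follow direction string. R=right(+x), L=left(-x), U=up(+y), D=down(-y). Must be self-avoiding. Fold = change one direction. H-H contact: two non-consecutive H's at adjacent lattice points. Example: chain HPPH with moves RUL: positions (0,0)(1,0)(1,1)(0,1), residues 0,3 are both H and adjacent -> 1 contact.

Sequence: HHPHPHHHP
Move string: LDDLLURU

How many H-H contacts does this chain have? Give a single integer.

Positions: [(0, 0), (-1, 0), (-1, -1), (-1, -2), (-2, -2), (-3, -2), (-3, -1), (-2, -1), (-2, 0)]
No H-H contacts found.

Answer: 0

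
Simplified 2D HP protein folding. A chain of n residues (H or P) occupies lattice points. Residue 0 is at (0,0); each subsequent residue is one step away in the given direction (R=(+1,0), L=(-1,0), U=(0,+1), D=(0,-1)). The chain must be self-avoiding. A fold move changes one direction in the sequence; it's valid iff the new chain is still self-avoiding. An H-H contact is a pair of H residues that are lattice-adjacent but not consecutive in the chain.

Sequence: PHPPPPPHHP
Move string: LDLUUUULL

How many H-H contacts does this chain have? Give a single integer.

Answer: 0

Derivation:
Positions: [(0, 0), (-1, 0), (-1, -1), (-2, -1), (-2, 0), (-2, 1), (-2, 2), (-2, 3), (-3, 3), (-4, 3)]
No H-H contacts found.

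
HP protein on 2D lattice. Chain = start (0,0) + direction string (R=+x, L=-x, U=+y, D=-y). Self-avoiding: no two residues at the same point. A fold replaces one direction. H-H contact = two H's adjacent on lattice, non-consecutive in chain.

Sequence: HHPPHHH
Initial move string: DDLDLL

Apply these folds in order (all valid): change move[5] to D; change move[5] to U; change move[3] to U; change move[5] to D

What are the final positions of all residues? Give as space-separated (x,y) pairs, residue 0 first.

Answer: (0,0) (0,-1) (0,-2) (-1,-2) (-1,-1) (-2,-1) (-2,-2)

Derivation:
Initial moves: DDLDLL
Fold: move[5]->D => DDLDLD (positions: [(0, 0), (0, -1), (0, -2), (-1, -2), (-1, -3), (-2, -3), (-2, -4)])
Fold: move[5]->U => DDLDLU (positions: [(0, 0), (0, -1), (0, -2), (-1, -2), (-1, -3), (-2, -3), (-2, -2)])
Fold: move[3]->U => DDLULU (positions: [(0, 0), (0, -1), (0, -2), (-1, -2), (-1, -1), (-2, -1), (-2, 0)])
Fold: move[5]->D => DDLULD (positions: [(0, 0), (0, -1), (0, -2), (-1, -2), (-1, -1), (-2, -1), (-2, -2)])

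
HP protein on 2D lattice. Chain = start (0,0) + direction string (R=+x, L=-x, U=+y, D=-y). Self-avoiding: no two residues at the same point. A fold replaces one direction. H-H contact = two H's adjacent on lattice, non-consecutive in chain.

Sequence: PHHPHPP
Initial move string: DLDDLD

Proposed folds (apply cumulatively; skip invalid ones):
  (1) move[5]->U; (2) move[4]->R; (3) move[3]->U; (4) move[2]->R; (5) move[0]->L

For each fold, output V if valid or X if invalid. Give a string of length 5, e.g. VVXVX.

Answer: VVXXV

Derivation:
Initial: DLDDLD -> [(0, 0), (0, -1), (-1, -1), (-1, -2), (-1, -3), (-2, -3), (-2, -4)]
Fold 1: move[5]->U => DLDDLU VALID
Fold 2: move[4]->R => DLDDRU VALID
Fold 3: move[3]->U => DLDURU INVALID (collision), skipped
Fold 4: move[2]->R => DLRDRU INVALID (collision), skipped
Fold 5: move[0]->L => LLDDRU VALID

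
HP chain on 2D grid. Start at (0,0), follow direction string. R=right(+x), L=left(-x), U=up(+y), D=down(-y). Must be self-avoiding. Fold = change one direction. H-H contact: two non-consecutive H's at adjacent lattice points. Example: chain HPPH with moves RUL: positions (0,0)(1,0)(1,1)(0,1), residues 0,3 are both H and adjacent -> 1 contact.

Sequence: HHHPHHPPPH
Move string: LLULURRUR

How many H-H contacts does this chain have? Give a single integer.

Positions: [(0, 0), (-1, 0), (-2, 0), (-2, 1), (-3, 1), (-3, 2), (-2, 2), (-1, 2), (-1, 3), (0, 3)]
No H-H contacts found.

Answer: 0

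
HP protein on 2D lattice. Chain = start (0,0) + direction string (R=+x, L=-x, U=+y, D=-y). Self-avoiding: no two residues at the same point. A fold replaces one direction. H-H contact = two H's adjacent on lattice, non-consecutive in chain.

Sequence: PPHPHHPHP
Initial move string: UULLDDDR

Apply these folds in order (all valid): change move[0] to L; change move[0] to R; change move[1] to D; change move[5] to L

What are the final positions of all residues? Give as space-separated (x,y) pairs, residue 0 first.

Initial moves: UULLDDDR
Fold: move[0]->L => LULLDDDR (positions: [(0, 0), (-1, 0), (-1, 1), (-2, 1), (-3, 1), (-3, 0), (-3, -1), (-3, -2), (-2, -2)])
Fold: move[0]->R => RULLDDDR (positions: [(0, 0), (1, 0), (1, 1), (0, 1), (-1, 1), (-1, 0), (-1, -1), (-1, -2), (0, -2)])
Fold: move[1]->D => RDLLDDDR (positions: [(0, 0), (1, 0), (1, -1), (0, -1), (-1, -1), (-1, -2), (-1, -3), (-1, -4), (0, -4)])
Fold: move[5]->L => RDLLDLDR (positions: [(0, 0), (1, 0), (1, -1), (0, -1), (-1, -1), (-1, -2), (-2, -2), (-2, -3), (-1, -3)])

Answer: (0,0) (1,0) (1,-1) (0,-1) (-1,-1) (-1,-2) (-2,-2) (-2,-3) (-1,-3)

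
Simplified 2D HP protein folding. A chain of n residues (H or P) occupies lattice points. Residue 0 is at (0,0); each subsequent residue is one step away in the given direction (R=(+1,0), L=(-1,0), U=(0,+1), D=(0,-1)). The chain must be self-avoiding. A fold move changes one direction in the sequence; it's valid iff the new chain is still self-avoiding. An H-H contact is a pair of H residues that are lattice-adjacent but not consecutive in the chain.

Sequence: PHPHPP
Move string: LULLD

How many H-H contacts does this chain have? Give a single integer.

Positions: [(0, 0), (-1, 0), (-1, 1), (-2, 1), (-3, 1), (-3, 0)]
No H-H contacts found.

Answer: 0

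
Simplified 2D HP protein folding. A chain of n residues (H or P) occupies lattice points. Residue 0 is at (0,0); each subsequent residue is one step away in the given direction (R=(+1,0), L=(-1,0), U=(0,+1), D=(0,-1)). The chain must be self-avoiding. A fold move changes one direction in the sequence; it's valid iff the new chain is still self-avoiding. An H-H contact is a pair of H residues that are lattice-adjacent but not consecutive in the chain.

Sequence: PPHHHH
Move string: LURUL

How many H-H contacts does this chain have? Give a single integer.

Positions: [(0, 0), (-1, 0), (-1, 1), (0, 1), (0, 2), (-1, 2)]
H-H contact: residue 2 @(-1,1) - residue 5 @(-1, 2)

Answer: 1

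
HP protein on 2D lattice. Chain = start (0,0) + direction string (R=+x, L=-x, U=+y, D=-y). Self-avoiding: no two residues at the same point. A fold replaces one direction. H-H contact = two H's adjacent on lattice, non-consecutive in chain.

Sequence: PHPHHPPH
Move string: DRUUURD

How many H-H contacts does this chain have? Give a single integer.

Answer: 1

Derivation:
Positions: [(0, 0), (0, -1), (1, -1), (1, 0), (1, 1), (1, 2), (2, 2), (2, 1)]
H-H contact: residue 4 @(1,1) - residue 7 @(2, 1)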